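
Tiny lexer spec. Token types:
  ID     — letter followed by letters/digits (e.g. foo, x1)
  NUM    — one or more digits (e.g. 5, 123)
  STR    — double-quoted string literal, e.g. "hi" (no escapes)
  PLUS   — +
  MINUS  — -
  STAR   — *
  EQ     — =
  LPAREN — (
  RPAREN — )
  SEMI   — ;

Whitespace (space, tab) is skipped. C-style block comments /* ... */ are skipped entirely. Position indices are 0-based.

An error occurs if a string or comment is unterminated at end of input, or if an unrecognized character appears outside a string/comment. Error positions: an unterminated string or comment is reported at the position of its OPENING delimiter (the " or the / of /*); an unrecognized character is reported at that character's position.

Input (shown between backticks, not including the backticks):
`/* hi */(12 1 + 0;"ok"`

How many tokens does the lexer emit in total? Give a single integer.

Answer: 7

Derivation:
pos=0: enter COMMENT mode (saw '/*')
exit COMMENT mode (now at pos=8)
pos=8: emit LPAREN '('
pos=9: emit NUM '12' (now at pos=11)
pos=12: emit NUM '1' (now at pos=13)
pos=14: emit PLUS '+'
pos=16: emit NUM '0' (now at pos=17)
pos=17: emit SEMI ';'
pos=18: enter STRING mode
pos=18: emit STR "ok" (now at pos=22)
DONE. 7 tokens: [LPAREN, NUM, NUM, PLUS, NUM, SEMI, STR]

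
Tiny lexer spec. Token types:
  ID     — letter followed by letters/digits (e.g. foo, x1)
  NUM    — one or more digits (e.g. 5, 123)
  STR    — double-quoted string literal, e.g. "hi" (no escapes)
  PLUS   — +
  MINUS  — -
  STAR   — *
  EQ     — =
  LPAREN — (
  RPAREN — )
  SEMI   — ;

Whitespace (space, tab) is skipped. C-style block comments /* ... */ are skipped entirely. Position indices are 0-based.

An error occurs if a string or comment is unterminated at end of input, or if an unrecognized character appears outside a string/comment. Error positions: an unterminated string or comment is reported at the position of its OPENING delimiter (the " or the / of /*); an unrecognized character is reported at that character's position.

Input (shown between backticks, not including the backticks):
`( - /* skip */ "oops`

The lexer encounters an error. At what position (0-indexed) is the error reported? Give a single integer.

Answer: 15

Derivation:
pos=0: emit LPAREN '('
pos=2: emit MINUS '-'
pos=4: enter COMMENT mode (saw '/*')
exit COMMENT mode (now at pos=14)
pos=15: enter STRING mode
pos=15: ERROR — unterminated string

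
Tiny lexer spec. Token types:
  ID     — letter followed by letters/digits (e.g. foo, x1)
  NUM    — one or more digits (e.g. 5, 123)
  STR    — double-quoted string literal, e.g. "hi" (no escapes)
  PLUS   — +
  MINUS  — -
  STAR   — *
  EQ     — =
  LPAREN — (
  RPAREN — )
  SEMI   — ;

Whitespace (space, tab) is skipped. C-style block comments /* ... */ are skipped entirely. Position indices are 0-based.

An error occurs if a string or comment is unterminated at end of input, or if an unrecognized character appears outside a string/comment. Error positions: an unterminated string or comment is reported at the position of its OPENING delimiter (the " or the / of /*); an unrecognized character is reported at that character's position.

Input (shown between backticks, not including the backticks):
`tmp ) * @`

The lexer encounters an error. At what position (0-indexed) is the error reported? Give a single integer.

Answer: 8

Derivation:
pos=0: emit ID 'tmp' (now at pos=3)
pos=4: emit RPAREN ')'
pos=6: emit STAR '*'
pos=8: ERROR — unrecognized char '@'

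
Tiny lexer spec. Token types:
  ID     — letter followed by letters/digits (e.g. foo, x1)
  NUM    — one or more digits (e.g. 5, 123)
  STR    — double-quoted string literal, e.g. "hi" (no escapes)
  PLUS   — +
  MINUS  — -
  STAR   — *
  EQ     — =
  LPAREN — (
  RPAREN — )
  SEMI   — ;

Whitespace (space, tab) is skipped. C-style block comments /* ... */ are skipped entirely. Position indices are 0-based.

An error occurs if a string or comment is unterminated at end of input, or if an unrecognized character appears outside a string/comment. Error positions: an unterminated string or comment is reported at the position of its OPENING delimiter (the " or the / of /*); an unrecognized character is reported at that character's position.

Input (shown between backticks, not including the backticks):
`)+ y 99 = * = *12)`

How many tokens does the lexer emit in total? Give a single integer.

pos=0: emit RPAREN ')'
pos=1: emit PLUS '+'
pos=3: emit ID 'y' (now at pos=4)
pos=5: emit NUM '99' (now at pos=7)
pos=8: emit EQ '='
pos=10: emit STAR '*'
pos=12: emit EQ '='
pos=14: emit STAR '*'
pos=15: emit NUM '12' (now at pos=17)
pos=17: emit RPAREN ')'
DONE. 10 tokens: [RPAREN, PLUS, ID, NUM, EQ, STAR, EQ, STAR, NUM, RPAREN]

Answer: 10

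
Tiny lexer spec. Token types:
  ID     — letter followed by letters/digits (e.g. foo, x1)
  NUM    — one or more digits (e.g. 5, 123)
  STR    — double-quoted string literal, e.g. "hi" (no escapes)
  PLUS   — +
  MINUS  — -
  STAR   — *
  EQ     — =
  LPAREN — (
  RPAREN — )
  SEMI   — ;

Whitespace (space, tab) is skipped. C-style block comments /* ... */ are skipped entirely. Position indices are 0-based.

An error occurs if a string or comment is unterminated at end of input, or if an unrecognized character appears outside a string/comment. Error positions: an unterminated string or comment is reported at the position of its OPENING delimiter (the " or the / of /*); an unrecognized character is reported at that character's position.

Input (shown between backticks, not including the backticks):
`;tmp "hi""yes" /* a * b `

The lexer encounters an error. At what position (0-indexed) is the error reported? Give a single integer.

Answer: 15

Derivation:
pos=0: emit SEMI ';'
pos=1: emit ID 'tmp' (now at pos=4)
pos=5: enter STRING mode
pos=5: emit STR "hi" (now at pos=9)
pos=9: enter STRING mode
pos=9: emit STR "yes" (now at pos=14)
pos=15: enter COMMENT mode (saw '/*')
pos=15: ERROR — unterminated comment (reached EOF)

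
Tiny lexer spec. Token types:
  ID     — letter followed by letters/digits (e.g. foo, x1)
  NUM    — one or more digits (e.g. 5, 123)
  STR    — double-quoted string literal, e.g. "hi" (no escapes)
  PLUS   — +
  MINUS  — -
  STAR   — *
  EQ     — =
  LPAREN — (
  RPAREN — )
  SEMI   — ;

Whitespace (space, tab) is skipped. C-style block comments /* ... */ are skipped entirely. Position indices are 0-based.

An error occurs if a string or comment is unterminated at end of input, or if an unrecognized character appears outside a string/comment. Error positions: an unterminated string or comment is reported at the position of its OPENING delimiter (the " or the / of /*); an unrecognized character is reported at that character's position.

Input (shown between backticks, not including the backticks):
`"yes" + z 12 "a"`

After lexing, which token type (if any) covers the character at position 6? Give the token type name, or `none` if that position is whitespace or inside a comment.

pos=0: enter STRING mode
pos=0: emit STR "yes" (now at pos=5)
pos=6: emit PLUS '+'
pos=8: emit ID 'z' (now at pos=9)
pos=10: emit NUM '12' (now at pos=12)
pos=13: enter STRING mode
pos=13: emit STR "a" (now at pos=16)
DONE. 5 tokens: [STR, PLUS, ID, NUM, STR]
Position 6: char is '+' -> PLUS

Answer: PLUS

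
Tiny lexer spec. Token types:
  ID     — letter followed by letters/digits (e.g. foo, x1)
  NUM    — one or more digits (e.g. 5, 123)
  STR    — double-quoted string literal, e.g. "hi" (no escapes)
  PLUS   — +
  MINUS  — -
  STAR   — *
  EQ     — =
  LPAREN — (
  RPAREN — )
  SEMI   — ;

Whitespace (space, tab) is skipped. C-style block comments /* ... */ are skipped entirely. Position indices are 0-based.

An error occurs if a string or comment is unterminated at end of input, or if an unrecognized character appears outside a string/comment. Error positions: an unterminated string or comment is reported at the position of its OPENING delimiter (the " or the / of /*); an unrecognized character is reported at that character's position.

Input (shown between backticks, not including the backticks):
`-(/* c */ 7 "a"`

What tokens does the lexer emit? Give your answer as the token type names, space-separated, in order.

Answer: MINUS LPAREN NUM STR

Derivation:
pos=0: emit MINUS '-'
pos=1: emit LPAREN '('
pos=2: enter COMMENT mode (saw '/*')
exit COMMENT mode (now at pos=9)
pos=10: emit NUM '7' (now at pos=11)
pos=12: enter STRING mode
pos=12: emit STR "a" (now at pos=15)
DONE. 4 tokens: [MINUS, LPAREN, NUM, STR]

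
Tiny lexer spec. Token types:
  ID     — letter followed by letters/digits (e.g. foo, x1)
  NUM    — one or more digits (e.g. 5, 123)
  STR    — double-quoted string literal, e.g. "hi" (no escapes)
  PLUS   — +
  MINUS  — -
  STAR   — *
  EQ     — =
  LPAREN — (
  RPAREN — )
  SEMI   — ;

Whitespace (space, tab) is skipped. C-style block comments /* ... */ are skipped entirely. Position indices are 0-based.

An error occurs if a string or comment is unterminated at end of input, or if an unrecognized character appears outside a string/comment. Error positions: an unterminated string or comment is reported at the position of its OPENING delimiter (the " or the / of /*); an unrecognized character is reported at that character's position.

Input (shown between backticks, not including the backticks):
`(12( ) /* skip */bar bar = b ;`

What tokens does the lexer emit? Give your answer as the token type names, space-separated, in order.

pos=0: emit LPAREN '('
pos=1: emit NUM '12' (now at pos=3)
pos=3: emit LPAREN '('
pos=5: emit RPAREN ')'
pos=7: enter COMMENT mode (saw '/*')
exit COMMENT mode (now at pos=17)
pos=17: emit ID 'bar' (now at pos=20)
pos=21: emit ID 'bar' (now at pos=24)
pos=25: emit EQ '='
pos=27: emit ID 'b' (now at pos=28)
pos=29: emit SEMI ';'
DONE. 9 tokens: [LPAREN, NUM, LPAREN, RPAREN, ID, ID, EQ, ID, SEMI]

Answer: LPAREN NUM LPAREN RPAREN ID ID EQ ID SEMI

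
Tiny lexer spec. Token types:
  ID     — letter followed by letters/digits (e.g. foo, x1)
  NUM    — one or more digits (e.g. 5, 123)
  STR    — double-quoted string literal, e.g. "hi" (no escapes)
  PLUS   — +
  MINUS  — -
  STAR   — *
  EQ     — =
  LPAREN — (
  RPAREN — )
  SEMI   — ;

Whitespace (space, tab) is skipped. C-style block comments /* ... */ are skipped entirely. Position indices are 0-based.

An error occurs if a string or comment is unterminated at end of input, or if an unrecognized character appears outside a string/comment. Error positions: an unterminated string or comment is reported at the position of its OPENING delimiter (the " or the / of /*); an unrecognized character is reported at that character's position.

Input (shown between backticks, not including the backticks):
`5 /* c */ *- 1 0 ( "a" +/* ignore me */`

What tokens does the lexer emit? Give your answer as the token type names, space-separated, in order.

Answer: NUM STAR MINUS NUM NUM LPAREN STR PLUS

Derivation:
pos=0: emit NUM '5' (now at pos=1)
pos=2: enter COMMENT mode (saw '/*')
exit COMMENT mode (now at pos=9)
pos=10: emit STAR '*'
pos=11: emit MINUS '-'
pos=13: emit NUM '1' (now at pos=14)
pos=15: emit NUM '0' (now at pos=16)
pos=17: emit LPAREN '('
pos=19: enter STRING mode
pos=19: emit STR "a" (now at pos=22)
pos=23: emit PLUS '+'
pos=24: enter COMMENT mode (saw '/*')
exit COMMENT mode (now at pos=39)
DONE. 8 tokens: [NUM, STAR, MINUS, NUM, NUM, LPAREN, STR, PLUS]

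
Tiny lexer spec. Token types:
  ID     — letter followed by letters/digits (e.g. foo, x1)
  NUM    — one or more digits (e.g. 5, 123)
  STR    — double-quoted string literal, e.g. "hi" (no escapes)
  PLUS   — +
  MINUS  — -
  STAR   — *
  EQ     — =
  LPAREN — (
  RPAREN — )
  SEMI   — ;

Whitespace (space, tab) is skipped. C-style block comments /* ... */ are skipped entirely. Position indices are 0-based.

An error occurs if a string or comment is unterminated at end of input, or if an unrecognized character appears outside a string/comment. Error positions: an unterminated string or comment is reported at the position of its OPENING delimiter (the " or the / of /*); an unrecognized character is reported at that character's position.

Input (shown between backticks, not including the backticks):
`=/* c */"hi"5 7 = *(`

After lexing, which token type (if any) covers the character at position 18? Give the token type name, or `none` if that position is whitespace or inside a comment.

Answer: STAR

Derivation:
pos=0: emit EQ '='
pos=1: enter COMMENT mode (saw '/*')
exit COMMENT mode (now at pos=8)
pos=8: enter STRING mode
pos=8: emit STR "hi" (now at pos=12)
pos=12: emit NUM '5' (now at pos=13)
pos=14: emit NUM '7' (now at pos=15)
pos=16: emit EQ '='
pos=18: emit STAR '*'
pos=19: emit LPAREN '('
DONE. 7 tokens: [EQ, STR, NUM, NUM, EQ, STAR, LPAREN]
Position 18: char is '*' -> STAR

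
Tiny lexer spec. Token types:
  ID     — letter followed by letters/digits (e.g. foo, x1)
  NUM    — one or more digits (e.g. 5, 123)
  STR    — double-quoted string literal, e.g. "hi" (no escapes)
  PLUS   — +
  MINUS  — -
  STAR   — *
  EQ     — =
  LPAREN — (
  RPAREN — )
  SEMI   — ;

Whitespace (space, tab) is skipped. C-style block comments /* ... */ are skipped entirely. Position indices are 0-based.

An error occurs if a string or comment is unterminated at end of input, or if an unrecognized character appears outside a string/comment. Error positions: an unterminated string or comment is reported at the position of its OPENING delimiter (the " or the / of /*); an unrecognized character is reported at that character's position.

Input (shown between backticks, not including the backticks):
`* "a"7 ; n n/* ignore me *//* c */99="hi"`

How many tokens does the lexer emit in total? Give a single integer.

Answer: 9

Derivation:
pos=0: emit STAR '*'
pos=2: enter STRING mode
pos=2: emit STR "a" (now at pos=5)
pos=5: emit NUM '7' (now at pos=6)
pos=7: emit SEMI ';'
pos=9: emit ID 'n' (now at pos=10)
pos=11: emit ID 'n' (now at pos=12)
pos=12: enter COMMENT mode (saw '/*')
exit COMMENT mode (now at pos=27)
pos=27: enter COMMENT mode (saw '/*')
exit COMMENT mode (now at pos=34)
pos=34: emit NUM '99' (now at pos=36)
pos=36: emit EQ '='
pos=37: enter STRING mode
pos=37: emit STR "hi" (now at pos=41)
DONE. 9 tokens: [STAR, STR, NUM, SEMI, ID, ID, NUM, EQ, STR]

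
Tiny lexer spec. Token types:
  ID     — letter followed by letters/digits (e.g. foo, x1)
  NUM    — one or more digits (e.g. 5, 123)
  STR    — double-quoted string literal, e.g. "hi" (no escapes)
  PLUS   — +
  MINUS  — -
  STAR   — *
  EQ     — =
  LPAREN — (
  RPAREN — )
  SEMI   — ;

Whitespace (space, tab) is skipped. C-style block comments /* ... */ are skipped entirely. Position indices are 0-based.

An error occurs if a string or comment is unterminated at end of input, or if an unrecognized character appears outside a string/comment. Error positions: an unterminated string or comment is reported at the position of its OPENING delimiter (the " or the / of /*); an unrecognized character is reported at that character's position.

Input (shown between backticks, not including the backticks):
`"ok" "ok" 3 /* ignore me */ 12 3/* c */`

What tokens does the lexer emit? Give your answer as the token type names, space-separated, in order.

Answer: STR STR NUM NUM NUM

Derivation:
pos=0: enter STRING mode
pos=0: emit STR "ok" (now at pos=4)
pos=5: enter STRING mode
pos=5: emit STR "ok" (now at pos=9)
pos=10: emit NUM '3' (now at pos=11)
pos=12: enter COMMENT mode (saw '/*')
exit COMMENT mode (now at pos=27)
pos=28: emit NUM '12' (now at pos=30)
pos=31: emit NUM '3' (now at pos=32)
pos=32: enter COMMENT mode (saw '/*')
exit COMMENT mode (now at pos=39)
DONE. 5 tokens: [STR, STR, NUM, NUM, NUM]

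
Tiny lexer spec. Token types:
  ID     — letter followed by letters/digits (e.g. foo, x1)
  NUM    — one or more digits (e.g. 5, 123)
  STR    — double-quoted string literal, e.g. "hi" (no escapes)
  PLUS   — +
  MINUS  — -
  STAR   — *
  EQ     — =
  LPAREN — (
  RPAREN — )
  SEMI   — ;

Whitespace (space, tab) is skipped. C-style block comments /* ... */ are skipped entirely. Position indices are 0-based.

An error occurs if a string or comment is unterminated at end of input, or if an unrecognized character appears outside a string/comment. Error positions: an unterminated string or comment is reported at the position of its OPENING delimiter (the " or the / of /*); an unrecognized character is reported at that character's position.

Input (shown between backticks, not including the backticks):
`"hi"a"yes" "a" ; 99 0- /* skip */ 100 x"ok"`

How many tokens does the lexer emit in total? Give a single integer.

pos=0: enter STRING mode
pos=0: emit STR "hi" (now at pos=4)
pos=4: emit ID 'a' (now at pos=5)
pos=5: enter STRING mode
pos=5: emit STR "yes" (now at pos=10)
pos=11: enter STRING mode
pos=11: emit STR "a" (now at pos=14)
pos=15: emit SEMI ';'
pos=17: emit NUM '99' (now at pos=19)
pos=20: emit NUM '0' (now at pos=21)
pos=21: emit MINUS '-'
pos=23: enter COMMENT mode (saw '/*')
exit COMMENT mode (now at pos=33)
pos=34: emit NUM '100' (now at pos=37)
pos=38: emit ID 'x' (now at pos=39)
pos=39: enter STRING mode
pos=39: emit STR "ok" (now at pos=43)
DONE. 11 tokens: [STR, ID, STR, STR, SEMI, NUM, NUM, MINUS, NUM, ID, STR]

Answer: 11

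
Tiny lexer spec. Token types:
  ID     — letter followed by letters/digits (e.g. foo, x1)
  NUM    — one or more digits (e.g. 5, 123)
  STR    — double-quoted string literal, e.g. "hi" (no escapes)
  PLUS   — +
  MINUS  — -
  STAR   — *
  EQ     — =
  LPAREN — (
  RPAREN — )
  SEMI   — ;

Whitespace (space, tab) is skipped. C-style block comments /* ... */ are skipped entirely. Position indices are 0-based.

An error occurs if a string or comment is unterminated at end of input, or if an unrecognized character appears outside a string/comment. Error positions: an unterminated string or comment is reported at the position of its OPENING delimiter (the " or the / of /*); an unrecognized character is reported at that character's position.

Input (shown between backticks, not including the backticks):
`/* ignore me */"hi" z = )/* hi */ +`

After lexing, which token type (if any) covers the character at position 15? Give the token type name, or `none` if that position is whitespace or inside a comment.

pos=0: enter COMMENT mode (saw '/*')
exit COMMENT mode (now at pos=15)
pos=15: enter STRING mode
pos=15: emit STR "hi" (now at pos=19)
pos=20: emit ID 'z' (now at pos=21)
pos=22: emit EQ '='
pos=24: emit RPAREN ')'
pos=25: enter COMMENT mode (saw '/*')
exit COMMENT mode (now at pos=33)
pos=34: emit PLUS '+'
DONE. 5 tokens: [STR, ID, EQ, RPAREN, PLUS]
Position 15: char is '"' -> STR

Answer: STR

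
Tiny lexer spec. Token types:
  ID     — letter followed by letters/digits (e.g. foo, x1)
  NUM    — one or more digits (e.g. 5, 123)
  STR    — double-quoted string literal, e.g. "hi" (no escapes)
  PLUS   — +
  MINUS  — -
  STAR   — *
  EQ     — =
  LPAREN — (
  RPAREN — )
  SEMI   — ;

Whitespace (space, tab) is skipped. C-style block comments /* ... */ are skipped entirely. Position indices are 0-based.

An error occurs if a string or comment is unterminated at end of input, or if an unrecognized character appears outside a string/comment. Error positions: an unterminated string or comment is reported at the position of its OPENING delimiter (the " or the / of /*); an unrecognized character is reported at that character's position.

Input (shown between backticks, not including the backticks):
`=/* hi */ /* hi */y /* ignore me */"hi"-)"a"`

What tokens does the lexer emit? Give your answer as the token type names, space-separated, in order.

pos=0: emit EQ '='
pos=1: enter COMMENT mode (saw '/*')
exit COMMENT mode (now at pos=9)
pos=10: enter COMMENT mode (saw '/*')
exit COMMENT mode (now at pos=18)
pos=18: emit ID 'y' (now at pos=19)
pos=20: enter COMMENT mode (saw '/*')
exit COMMENT mode (now at pos=35)
pos=35: enter STRING mode
pos=35: emit STR "hi" (now at pos=39)
pos=39: emit MINUS '-'
pos=40: emit RPAREN ')'
pos=41: enter STRING mode
pos=41: emit STR "a" (now at pos=44)
DONE. 6 tokens: [EQ, ID, STR, MINUS, RPAREN, STR]

Answer: EQ ID STR MINUS RPAREN STR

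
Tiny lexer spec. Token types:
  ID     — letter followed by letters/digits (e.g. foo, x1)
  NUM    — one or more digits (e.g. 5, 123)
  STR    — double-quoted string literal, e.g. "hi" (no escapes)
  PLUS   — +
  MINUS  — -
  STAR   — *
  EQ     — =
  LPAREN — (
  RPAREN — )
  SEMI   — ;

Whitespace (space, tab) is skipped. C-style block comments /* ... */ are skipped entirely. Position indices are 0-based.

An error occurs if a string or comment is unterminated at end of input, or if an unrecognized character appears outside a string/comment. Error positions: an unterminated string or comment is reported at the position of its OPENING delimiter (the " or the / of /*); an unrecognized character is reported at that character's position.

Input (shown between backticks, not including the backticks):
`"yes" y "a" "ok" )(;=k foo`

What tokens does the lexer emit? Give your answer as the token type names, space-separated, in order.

Answer: STR ID STR STR RPAREN LPAREN SEMI EQ ID ID

Derivation:
pos=0: enter STRING mode
pos=0: emit STR "yes" (now at pos=5)
pos=6: emit ID 'y' (now at pos=7)
pos=8: enter STRING mode
pos=8: emit STR "a" (now at pos=11)
pos=12: enter STRING mode
pos=12: emit STR "ok" (now at pos=16)
pos=17: emit RPAREN ')'
pos=18: emit LPAREN '('
pos=19: emit SEMI ';'
pos=20: emit EQ '='
pos=21: emit ID 'k' (now at pos=22)
pos=23: emit ID 'foo' (now at pos=26)
DONE. 10 tokens: [STR, ID, STR, STR, RPAREN, LPAREN, SEMI, EQ, ID, ID]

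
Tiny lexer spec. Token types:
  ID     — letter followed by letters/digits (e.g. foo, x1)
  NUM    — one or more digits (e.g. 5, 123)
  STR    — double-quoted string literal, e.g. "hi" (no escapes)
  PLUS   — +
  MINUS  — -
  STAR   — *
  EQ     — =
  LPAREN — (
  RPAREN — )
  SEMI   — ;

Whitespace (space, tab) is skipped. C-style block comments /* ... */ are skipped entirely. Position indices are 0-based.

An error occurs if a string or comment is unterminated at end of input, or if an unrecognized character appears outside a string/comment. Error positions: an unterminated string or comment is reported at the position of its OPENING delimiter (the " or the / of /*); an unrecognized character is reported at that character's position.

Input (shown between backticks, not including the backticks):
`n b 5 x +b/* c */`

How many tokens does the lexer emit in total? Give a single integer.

Answer: 6

Derivation:
pos=0: emit ID 'n' (now at pos=1)
pos=2: emit ID 'b' (now at pos=3)
pos=4: emit NUM '5' (now at pos=5)
pos=6: emit ID 'x' (now at pos=7)
pos=8: emit PLUS '+'
pos=9: emit ID 'b' (now at pos=10)
pos=10: enter COMMENT mode (saw '/*')
exit COMMENT mode (now at pos=17)
DONE. 6 tokens: [ID, ID, NUM, ID, PLUS, ID]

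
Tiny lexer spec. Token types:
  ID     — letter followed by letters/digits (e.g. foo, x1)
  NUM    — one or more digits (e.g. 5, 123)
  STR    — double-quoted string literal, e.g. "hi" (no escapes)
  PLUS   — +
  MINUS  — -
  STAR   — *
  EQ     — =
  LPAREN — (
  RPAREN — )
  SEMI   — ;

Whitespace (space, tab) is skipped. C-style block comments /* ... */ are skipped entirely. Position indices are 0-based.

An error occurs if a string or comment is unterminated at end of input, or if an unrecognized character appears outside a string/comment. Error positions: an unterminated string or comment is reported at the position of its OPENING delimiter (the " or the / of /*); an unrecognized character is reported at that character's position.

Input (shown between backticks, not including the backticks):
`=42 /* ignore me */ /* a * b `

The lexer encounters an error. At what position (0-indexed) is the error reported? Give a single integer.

pos=0: emit EQ '='
pos=1: emit NUM '42' (now at pos=3)
pos=4: enter COMMENT mode (saw '/*')
exit COMMENT mode (now at pos=19)
pos=20: enter COMMENT mode (saw '/*')
pos=20: ERROR — unterminated comment (reached EOF)

Answer: 20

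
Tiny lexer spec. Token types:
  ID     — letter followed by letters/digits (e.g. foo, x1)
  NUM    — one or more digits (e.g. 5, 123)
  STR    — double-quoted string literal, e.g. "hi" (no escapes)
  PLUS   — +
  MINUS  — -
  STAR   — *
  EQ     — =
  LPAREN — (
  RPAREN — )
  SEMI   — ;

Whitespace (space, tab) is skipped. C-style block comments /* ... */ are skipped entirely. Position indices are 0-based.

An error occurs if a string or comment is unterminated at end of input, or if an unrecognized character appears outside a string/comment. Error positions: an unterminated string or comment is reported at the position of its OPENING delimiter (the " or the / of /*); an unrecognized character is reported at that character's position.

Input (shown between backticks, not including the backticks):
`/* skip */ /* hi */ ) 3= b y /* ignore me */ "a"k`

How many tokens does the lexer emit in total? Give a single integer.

Answer: 7

Derivation:
pos=0: enter COMMENT mode (saw '/*')
exit COMMENT mode (now at pos=10)
pos=11: enter COMMENT mode (saw '/*')
exit COMMENT mode (now at pos=19)
pos=20: emit RPAREN ')'
pos=22: emit NUM '3' (now at pos=23)
pos=23: emit EQ '='
pos=25: emit ID 'b' (now at pos=26)
pos=27: emit ID 'y' (now at pos=28)
pos=29: enter COMMENT mode (saw '/*')
exit COMMENT mode (now at pos=44)
pos=45: enter STRING mode
pos=45: emit STR "a" (now at pos=48)
pos=48: emit ID 'k' (now at pos=49)
DONE. 7 tokens: [RPAREN, NUM, EQ, ID, ID, STR, ID]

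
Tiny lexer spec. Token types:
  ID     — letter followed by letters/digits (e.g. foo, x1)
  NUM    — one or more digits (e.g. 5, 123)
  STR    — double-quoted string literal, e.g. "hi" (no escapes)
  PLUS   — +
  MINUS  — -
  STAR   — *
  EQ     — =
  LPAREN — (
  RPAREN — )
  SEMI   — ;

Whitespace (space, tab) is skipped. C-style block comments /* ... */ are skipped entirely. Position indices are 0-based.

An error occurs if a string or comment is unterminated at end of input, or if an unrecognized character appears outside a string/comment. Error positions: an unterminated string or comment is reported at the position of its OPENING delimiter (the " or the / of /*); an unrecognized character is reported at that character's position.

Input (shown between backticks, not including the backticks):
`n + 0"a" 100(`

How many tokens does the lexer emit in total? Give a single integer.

pos=0: emit ID 'n' (now at pos=1)
pos=2: emit PLUS '+'
pos=4: emit NUM '0' (now at pos=5)
pos=5: enter STRING mode
pos=5: emit STR "a" (now at pos=8)
pos=9: emit NUM '100' (now at pos=12)
pos=12: emit LPAREN '('
DONE. 6 tokens: [ID, PLUS, NUM, STR, NUM, LPAREN]

Answer: 6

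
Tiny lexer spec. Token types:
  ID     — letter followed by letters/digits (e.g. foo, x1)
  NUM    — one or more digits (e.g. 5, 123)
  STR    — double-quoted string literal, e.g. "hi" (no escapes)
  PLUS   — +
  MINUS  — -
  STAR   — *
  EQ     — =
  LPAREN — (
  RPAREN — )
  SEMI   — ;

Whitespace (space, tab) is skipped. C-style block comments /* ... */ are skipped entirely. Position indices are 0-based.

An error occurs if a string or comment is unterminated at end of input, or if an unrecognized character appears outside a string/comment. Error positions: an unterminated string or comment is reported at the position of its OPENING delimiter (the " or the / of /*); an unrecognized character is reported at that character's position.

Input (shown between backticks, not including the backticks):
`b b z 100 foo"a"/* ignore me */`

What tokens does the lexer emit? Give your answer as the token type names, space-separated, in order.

pos=0: emit ID 'b' (now at pos=1)
pos=2: emit ID 'b' (now at pos=3)
pos=4: emit ID 'z' (now at pos=5)
pos=6: emit NUM '100' (now at pos=9)
pos=10: emit ID 'foo' (now at pos=13)
pos=13: enter STRING mode
pos=13: emit STR "a" (now at pos=16)
pos=16: enter COMMENT mode (saw '/*')
exit COMMENT mode (now at pos=31)
DONE. 6 tokens: [ID, ID, ID, NUM, ID, STR]

Answer: ID ID ID NUM ID STR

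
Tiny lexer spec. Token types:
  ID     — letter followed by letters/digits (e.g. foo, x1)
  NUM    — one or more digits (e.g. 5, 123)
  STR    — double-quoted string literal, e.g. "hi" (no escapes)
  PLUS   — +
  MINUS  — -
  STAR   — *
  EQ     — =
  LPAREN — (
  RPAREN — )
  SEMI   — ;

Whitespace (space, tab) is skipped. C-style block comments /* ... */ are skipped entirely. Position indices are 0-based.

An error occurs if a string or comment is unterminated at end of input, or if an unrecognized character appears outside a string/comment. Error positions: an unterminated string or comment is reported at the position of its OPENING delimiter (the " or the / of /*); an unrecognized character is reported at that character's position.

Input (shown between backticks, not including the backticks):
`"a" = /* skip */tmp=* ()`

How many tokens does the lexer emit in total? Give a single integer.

pos=0: enter STRING mode
pos=0: emit STR "a" (now at pos=3)
pos=4: emit EQ '='
pos=6: enter COMMENT mode (saw '/*')
exit COMMENT mode (now at pos=16)
pos=16: emit ID 'tmp' (now at pos=19)
pos=19: emit EQ '='
pos=20: emit STAR '*'
pos=22: emit LPAREN '('
pos=23: emit RPAREN ')'
DONE. 7 tokens: [STR, EQ, ID, EQ, STAR, LPAREN, RPAREN]

Answer: 7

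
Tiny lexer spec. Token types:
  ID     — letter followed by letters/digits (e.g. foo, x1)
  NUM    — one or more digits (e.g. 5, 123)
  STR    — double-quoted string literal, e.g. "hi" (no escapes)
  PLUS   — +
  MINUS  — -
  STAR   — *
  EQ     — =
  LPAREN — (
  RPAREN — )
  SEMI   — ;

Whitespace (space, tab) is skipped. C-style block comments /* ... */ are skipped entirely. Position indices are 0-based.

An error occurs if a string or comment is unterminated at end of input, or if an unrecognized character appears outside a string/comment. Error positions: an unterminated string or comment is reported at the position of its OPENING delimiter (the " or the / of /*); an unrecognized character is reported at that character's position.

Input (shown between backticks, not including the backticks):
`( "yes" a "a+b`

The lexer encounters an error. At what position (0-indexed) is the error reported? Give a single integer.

pos=0: emit LPAREN '('
pos=2: enter STRING mode
pos=2: emit STR "yes" (now at pos=7)
pos=8: emit ID 'a' (now at pos=9)
pos=10: enter STRING mode
pos=10: ERROR — unterminated string

Answer: 10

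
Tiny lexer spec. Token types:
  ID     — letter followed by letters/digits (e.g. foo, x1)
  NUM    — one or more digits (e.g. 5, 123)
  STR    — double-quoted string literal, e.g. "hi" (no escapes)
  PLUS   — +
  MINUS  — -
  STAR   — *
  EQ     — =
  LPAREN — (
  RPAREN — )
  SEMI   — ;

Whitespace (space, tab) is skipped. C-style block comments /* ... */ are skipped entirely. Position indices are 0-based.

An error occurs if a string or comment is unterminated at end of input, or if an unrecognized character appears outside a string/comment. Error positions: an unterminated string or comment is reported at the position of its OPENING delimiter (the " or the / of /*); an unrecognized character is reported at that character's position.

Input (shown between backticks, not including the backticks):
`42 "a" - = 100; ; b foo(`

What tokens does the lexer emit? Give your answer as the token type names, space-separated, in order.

pos=0: emit NUM '42' (now at pos=2)
pos=3: enter STRING mode
pos=3: emit STR "a" (now at pos=6)
pos=7: emit MINUS '-'
pos=9: emit EQ '='
pos=11: emit NUM '100' (now at pos=14)
pos=14: emit SEMI ';'
pos=16: emit SEMI ';'
pos=18: emit ID 'b' (now at pos=19)
pos=20: emit ID 'foo' (now at pos=23)
pos=23: emit LPAREN '('
DONE. 10 tokens: [NUM, STR, MINUS, EQ, NUM, SEMI, SEMI, ID, ID, LPAREN]

Answer: NUM STR MINUS EQ NUM SEMI SEMI ID ID LPAREN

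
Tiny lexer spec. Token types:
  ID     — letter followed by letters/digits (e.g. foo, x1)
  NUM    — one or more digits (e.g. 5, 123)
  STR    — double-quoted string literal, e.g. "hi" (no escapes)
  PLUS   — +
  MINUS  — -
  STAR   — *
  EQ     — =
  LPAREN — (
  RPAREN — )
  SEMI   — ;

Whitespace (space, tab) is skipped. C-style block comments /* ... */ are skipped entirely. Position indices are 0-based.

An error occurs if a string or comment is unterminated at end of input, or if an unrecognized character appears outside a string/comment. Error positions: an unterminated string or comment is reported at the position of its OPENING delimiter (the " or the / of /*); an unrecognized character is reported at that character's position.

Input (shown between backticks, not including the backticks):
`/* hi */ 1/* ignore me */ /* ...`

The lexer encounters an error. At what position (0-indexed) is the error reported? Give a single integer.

Answer: 26

Derivation:
pos=0: enter COMMENT mode (saw '/*')
exit COMMENT mode (now at pos=8)
pos=9: emit NUM '1' (now at pos=10)
pos=10: enter COMMENT mode (saw '/*')
exit COMMENT mode (now at pos=25)
pos=26: enter COMMENT mode (saw '/*')
pos=26: ERROR — unterminated comment (reached EOF)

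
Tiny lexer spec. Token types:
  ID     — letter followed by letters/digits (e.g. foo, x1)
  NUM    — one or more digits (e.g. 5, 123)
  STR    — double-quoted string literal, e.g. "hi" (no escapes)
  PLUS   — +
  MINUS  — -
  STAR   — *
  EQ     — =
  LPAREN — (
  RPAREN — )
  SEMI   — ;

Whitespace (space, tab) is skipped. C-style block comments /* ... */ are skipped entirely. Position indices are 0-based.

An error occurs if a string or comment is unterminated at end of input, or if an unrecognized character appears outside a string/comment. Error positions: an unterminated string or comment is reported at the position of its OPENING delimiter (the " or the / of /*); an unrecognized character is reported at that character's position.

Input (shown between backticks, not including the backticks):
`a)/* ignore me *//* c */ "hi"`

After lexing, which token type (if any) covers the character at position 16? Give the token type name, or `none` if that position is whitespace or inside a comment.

pos=0: emit ID 'a' (now at pos=1)
pos=1: emit RPAREN ')'
pos=2: enter COMMENT mode (saw '/*')
exit COMMENT mode (now at pos=17)
pos=17: enter COMMENT mode (saw '/*')
exit COMMENT mode (now at pos=24)
pos=25: enter STRING mode
pos=25: emit STR "hi" (now at pos=29)
DONE. 3 tokens: [ID, RPAREN, STR]
Position 16: char is '/' -> none

Answer: none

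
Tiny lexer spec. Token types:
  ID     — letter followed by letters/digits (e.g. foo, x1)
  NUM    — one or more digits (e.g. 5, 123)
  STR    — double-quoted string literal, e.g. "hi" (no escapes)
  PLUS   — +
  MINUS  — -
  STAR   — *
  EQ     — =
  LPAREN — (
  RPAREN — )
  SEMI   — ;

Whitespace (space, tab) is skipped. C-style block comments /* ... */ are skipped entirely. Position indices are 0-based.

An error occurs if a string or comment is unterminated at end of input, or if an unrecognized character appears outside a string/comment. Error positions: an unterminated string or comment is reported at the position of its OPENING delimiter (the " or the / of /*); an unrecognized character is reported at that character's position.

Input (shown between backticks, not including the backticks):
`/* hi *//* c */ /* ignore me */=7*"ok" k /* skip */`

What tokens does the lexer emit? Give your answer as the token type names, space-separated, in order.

Answer: EQ NUM STAR STR ID

Derivation:
pos=0: enter COMMENT mode (saw '/*')
exit COMMENT mode (now at pos=8)
pos=8: enter COMMENT mode (saw '/*')
exit COMMENT mode (now at pos=15)
pos=16: enter COMMENT mode (saw '/*')
exit COMMENT mode (now at pos=31)
pos=31: emit EQ '='
pos=32: emit NUM '7' (now at pos=33)
pos=33: emit STAR '*'
pos=34: enter STRING mode
pos=34: emit STR "ok" (now at pos=38)
pos=39: emit ID 'k' (now at pos=40)
pos=41: enter COMMENT mode (saw '/*')
exit COMMENT mode (now at pos=51)
DONE. 5 tokens: [EQ, NUM, STAR, STR, ID]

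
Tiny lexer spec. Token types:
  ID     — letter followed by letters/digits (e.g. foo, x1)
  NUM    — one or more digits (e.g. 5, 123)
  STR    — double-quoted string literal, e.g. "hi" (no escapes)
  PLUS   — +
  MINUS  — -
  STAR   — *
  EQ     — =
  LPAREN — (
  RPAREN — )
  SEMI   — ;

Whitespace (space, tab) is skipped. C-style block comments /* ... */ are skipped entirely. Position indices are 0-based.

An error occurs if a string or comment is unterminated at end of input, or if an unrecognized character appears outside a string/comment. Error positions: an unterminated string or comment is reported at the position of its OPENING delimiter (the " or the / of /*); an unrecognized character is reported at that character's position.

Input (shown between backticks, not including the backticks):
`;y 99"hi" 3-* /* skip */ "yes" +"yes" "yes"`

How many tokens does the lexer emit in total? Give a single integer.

Answer: 11

Derivation:
pos=0: emit SEMI ';'
pos=1: emit ID 'y' (now at pos=2)
pos=3: emit NUM '99' (now at pos=5)
pos=5: enter STRING mode
pos=5: emit STR "hi" (now at pos=9)
pos=10: emit NUM '3' (now at pos=11)
pos=11: emit MINUS '-'
pos=12: emit STAR '*'
pos=14: enter COMMENT mode (saw '/*')
exit COMMENT mode (now at pos=24)
pos=25: enter STRING mode
pos=25: emit STR "yes" (now at pos=30)
pos=31: emit PLUS '+'
pos=32: enter STRING mode
pos=32: emit STR "yes" (now at pos=37)
pos=38: enter STRING mode
pos=38: emit STR "yes" (now at pos=43)
DONE. 11 tokens: [SEMI, ID, NUM, STR, NUM, MINUS, STAR, STR, PLUS, STR, STR]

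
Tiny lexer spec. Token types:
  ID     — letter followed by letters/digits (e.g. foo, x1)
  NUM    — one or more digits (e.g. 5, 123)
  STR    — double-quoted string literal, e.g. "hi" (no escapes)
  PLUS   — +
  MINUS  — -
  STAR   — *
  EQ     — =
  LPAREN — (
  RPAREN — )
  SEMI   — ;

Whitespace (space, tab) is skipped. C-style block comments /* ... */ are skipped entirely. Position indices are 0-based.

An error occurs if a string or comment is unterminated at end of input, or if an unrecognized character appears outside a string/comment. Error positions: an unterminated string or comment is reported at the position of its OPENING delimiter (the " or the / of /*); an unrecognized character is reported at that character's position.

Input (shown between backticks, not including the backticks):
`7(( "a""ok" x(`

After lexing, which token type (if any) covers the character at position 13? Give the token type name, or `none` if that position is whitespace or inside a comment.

Answer: LPAREN

Derivation:
pos=0: emit NUM '7' (now at pos=1)
pos=1: emit LPAREN '('
pos=2: emit LPAREN '('
pos=4: enter STRING mode
pos=4: emit STR "a" (now at pos=7)
pos=7: enter STRING mode
pos=7: emit STR "ok" (now at pos=11)
pos=12: emit ID 'x' (now at pos=13)
pos=13: emit LPAREN '('
DONE. 7 tokens: [NUM, LPAREN, LPAREN, STR, STR, ID, LPAREN]
Position 13: char is '(' -> LPAREN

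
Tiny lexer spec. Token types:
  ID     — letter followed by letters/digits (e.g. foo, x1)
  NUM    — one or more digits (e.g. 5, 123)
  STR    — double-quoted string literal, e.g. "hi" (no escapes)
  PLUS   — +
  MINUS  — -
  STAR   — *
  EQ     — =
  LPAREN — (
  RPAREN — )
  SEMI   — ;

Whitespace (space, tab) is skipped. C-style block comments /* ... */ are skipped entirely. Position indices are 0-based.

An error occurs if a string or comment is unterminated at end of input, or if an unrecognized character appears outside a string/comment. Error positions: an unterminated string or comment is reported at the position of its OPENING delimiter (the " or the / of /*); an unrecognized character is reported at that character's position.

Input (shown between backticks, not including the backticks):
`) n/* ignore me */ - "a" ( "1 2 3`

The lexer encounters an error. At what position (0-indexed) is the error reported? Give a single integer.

Answer: 27

Derivation:
pos=0: emit RPAREN ')'
pos=2: emit ID 'n' (now at pos=3)
pos=3: enter COMMENT mode (saw '/*')
exit COMMENT mode (now at pos=18)
pos=19: emit MINUS '-'
pos=21: enter STRING mode
pos=21: emit STR "a" (now at pos=24)
pos=25: emit LPAREN '('
pos=27: enter STRING mode
pos=27: ERROR — unterminated string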